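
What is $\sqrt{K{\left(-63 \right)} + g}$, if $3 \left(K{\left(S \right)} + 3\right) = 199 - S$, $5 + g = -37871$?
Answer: $\frac{5 i \sqrt{13605}}{3} \approx 194.4 i$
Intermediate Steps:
$g = -37876$ ($g = -5 - 37871 = -37876$)
$K{\left(S \right)} = \frac{190}{3} - \frac{S}{3}$ ($K{\left(S \right)} = -3 + \frac{199 - S}{3} = -3 - \left(- \frac{199}{3} + \frac{S}{3}\right) = \frac{190}{3} - \frac{S}{3}$)
$\sqrt{K{\left(-63 \right)} + g} = \sqrt{\left(\frac{190}{3} - -21\right) - 37876} = \sqrt{\left(\frac{190}{3} + 21\right) - 37876} = \sqrt{\frac{253}{3} - 37876} = \sqrt{- \frac{113375}{3}} = \frac{5 i \sqrt{13605}}{3}$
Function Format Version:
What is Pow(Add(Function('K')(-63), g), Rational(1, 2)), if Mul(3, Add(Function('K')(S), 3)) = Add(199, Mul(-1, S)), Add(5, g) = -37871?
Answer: Mul(Rational(5, 3), I, Pow(13605, Rational(1, 2))) ≈ Mul(194.40, I)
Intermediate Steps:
g = -37876 (g = Add(-5, -37871) = -37876)
Function('K')(S) = Add(Rational(190, 3), Mul(Rational(-1, 3), S)) (Function('K')(S) = Add(-3, Mul(Rational(1, 3), Add(199, Mul(-1, S)))) = Add(-3, Add(Rational(199, 3), Mul(Rational(-1, 3), S))) = Add(Rational(190, 3), Mul(Rational(-1, 3), S)))
Pow(Add(Function('K')(-63), g), Rational(1, 2)) = Pow(Add(Add(Rational(190, 3), Mul(Rational(-1, 3), -63)), -37876), Rational(1, 2)) = Pow(Add(Add(Rational(190, 3), 21), -37876), Rational(1, 2)) = Pow(Add(Rational(253, 3), -37876), Rational(1, 2)) = Pow(Rational(-113375, 3), Rational(1, 2)) = Mul(Rational(5, 3), I, Pow(13605, Rational(1, 2)))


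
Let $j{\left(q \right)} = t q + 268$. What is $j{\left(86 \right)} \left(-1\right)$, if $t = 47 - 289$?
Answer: $20544$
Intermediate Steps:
$t = -242$
$j{\left(q \right)} = 268 - 242 q$ ($j{\left(q \right)} = - 242 q + 268 = 268 - 242 q$)
$j{\left(86 \right)} \left(-1\right) = \left(268 - 20812\right) \left(-1\right) = \left(-20544\right) \left(-1\right) = 20544$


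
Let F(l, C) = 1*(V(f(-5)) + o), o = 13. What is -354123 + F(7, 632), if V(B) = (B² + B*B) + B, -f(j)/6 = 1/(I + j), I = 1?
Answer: -354104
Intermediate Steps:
f(j) = -6/(1 + j)
V(B) = B + 2*B² (V(B) = (B² + B²) + B = 2*B² + B = B + 2*B²)
F(l, C) = 19 (F(l, C) = 1*((-6/(1 - 5))*(1 + 2*(-6/(1 - 5))) + 13) = 1*((-6/(-4))*(1 + 2*(-6/(-4))) + 13) = 1*((-6*(-¼))*(1 + 2*(-6*(-¼))) + 13) = 1*(3*(1 + 2*(3/2))/2 + 13) = 1*(3*(1 + 3)/2 + 13) = 1*((3/2)*4 + 13) = 1*(6 + 13) = 1*19 = 19)
-354123 + F(7, 632) = -354123 + 19 = -354104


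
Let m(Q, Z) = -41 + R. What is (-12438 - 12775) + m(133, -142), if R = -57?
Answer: -25311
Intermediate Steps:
m(Q, Z) = -98 (m(Q, Z) = -41 - 57 = -98)
(-12438 - 12775) + m(133, -142) = (-12438 - 12775) - 98 = -25213 - 98 = -25311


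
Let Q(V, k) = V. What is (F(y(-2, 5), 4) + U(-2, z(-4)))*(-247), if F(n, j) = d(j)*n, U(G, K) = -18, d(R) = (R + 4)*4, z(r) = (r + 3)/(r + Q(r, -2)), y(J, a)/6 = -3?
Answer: 146718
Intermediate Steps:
y(J, a) = -18 (y(J, a) = 6*(-3) = -18)
z(r) = (3 + r)/(2*r) (z(r) = (r + 3)/(r + r) = (3 + r)/((2*r)) = (3 + r)*(1/(2*r)) = (3 + r)/(2*r))
d(R) = 16 + 4*R (d(R) = (4 + R)*4 = 16 + 4*R)
F(n, j) = n*(16 + 4*j) (F(n, j) = (16 + 4*j)*n = n*(16 + 4*j))
(F(y(-2, 5), 4) + U(-2, z(-4)))*(-247) = (4*(-18)*(4 + 4) - 18)*(-247) = (4*(-18)*8 - 18)*(-247) = (-576 - 18)*(-247) = -594*(-247) = 146718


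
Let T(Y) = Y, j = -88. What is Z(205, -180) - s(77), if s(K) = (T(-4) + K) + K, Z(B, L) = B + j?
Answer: -33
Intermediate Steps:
Z(B, L) = -88 + B (Z(B, L) = B - 88 = -88 + B)
s(K) = -4 + 2*K (s(K) = (-4 + K) + K = -4 + 2*K)
Z(205, -180) - s(77) = (-88 + 205) - (-4 + 2*77) = 117 - (-4 + 154) = 117 - 1*150 = 117 - 150 = -33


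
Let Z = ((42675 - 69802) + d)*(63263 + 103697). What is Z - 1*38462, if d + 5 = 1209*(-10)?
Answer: -6548543582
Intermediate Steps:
d = -12095 (d = -5 + 1209*(-10) = -5 - 12090 = -12095)
Z = -6548505120 (Z = ((42675 - 69802) - 12095)*(63263 + 103697) = (-27127 - 12095)*166960 = -39222*166960 = -6548505120)
Z - 1*38462 = -6548505120 - 1*38462 = -6548505120 - 38462 = -6548543582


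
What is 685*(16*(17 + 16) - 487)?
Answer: 28085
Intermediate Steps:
685*(16*(17 + 16) - 487) = 685*(16*33 - 487) = 685*(528 - 487) = 685*41 = 28085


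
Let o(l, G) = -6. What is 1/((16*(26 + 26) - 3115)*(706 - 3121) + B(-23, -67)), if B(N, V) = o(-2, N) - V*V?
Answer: 1/5508950 ≈ 1.8152e-7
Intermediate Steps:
B(N, V) = -6 - V² (B(N, V) = -6 - V*V = -6 - V²)
1/((16*(26 + 26) - 3115)*(706 - 3121) + B(-23, -67)) = 1/((16*(26 + 26) - 3115)*(706 - 3121) + (-6 - 1*(-67)²)) = 1/((16*52 - 3115)*(-2415) + (-6 - 1*4489)) = 1/((832 - 3115)*(-2415) + (-6 - 4489)) = 1/(-2283*(-2415) - 4495) = 1/(5513445 - 4495) = 1/5508950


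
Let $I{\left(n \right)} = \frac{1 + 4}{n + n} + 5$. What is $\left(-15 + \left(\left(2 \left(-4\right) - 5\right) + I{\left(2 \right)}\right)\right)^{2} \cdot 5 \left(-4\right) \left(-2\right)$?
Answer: $\frac{37845}{2} \approx 18923.0$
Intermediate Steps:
$I{\left(n \right)} = 5 + \frac{5}{2 n}$ ($I{\left(n \right)} = \frac{5}{2 n} + 5 = 5 + \frac{5}{2 n}$)
$\left(-15 + \left(\left(2 \left(-4\right) - 5\right) + I{\left(2 \right)}\right)\right)^{2} \cdot 5 \left(-4\right) \left(-2\right) = \left(-15 + \left(\left(2 \left(-4\right) - 5\right) + \left(5 + \frac{5}{2 \cdot 2}\right)\right)\right)^{2} \cdot 5 \left(-4\right) \left(-2\right) = \left(-15 + \left(\left(-8 - 5\right) + \left(5 + \frac{5}{2} \cdot \frac{1}{2}\right)\right)\right)^{2} \left(\left(-20\right) \left(-2\right)\right) = \left(-15 + \left(-13 + \left(5 + \frac{5}{4}\right)\right)\right)^{2} \cdot 40 = \left(-15 + \left(-13 + \frac{25}{4}\right)\right)^{2} \cdot 40 = \left(-15 - \frac{27}{4}\right)^{2} \cdot 40 = \left(- \frac{87}{4}\right)^{2} \cdot 40 = \frac{7569}{16} \cdot 40 = \frac{37845}{2}$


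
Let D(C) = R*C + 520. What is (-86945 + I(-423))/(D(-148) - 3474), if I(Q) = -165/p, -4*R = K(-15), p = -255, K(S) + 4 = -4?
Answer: 739027/27625 ≈ 26.752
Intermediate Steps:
K(S) = -8 (K(S) = -4 - 4 = -8)
R = 2 (R = -¼*(-8) = 2)
D(C) = 520 + 2*C (D(C) = 2*C + 520 = 520 + 2*C)
I(Q) = 11/17 (I(Q) = -165/(-255) = -165*(-1/255) = 11/17)
(-86945 + I(-423))/(D(-148) - 3474) = (-86945 + 11/17)/((520 + 2*(-148)) - 3474) = -1478054/(17*((520 - 296) - 3474)) = -1478054/(17*(224 - 3474)) = -1478054/17/(-3250) = -1478054/17*(-1/3250) = 739027/27625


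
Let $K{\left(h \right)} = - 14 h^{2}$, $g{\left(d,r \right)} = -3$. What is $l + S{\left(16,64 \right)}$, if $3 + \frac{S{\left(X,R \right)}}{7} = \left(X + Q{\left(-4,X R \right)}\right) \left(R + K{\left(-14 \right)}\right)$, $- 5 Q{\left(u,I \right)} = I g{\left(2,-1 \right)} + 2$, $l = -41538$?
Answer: $-11860359$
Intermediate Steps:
$Q{\left(u,I \right)} = - \frac{2}{5} + \frac{3 I}{5}$ ($Q{\left(u,I \right)} = - \frac{I \left(-3\right) + 2}{5} = - \frac{- 3 I + 2}{5} = - \frac{2 - 3 I}{5} = - \frac{2}{5} + \frac{3 I}{5}$)
$S{\left(X,R \right)} = -21 + 7 \left(-2744 + R\right) \left(- \frac{2}{5} + X + \frac{3 R X}{5}\right)$ ($S{\left(X,R \right)} = -21 + 7 \left(X + \left(- \frac{2}{5} + \frac{3 X R}{5}\right)\right) \left(R - 14 \left(-14\right)^{2}\right) = -21 + 7 \left(X + \left(- \frac{2}{5} + \frac{3 R X}{5}\right)\right) \left(R - 2744\right) = -21 + 7 \left(- \frac{2}{5} + X + \frac{3 R X}{5}\right) \left(-2744 + R\right) = -21 + 7 \left(-2744 + R\right) \left(- \frac{2}{5} + X + \frac{3 R X}{5}\right)$)
$l + S{\left(16,64 \right)} = -41538 + \left(\frac{38311}{5} - 307328 - \frac{3685696}{5} \cdot 16 + \frac{7}{5} \cdot 64 \left(-2 + 3 \cdot 64 \cdot 16\right)\right) = -41538 + \left(\frac{38311}{5} - 307328 - \frac{58971136}{5} + \frac{7}{5} \cdot 64 \left(-2 + 3072\right)\right) = -41538 + \left(\frac{38311}{5} - 307328 - \frac{58971136}{5} + \frac{7}{5} \cdot 64 \cdot 3070\right) = -41538 + \left(\frac{38311}{5} - 307328 - \frac{58971136}{5} + 275072\right) = -41538 - 11818821 = -11860359$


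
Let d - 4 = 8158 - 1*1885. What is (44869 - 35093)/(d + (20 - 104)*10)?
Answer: 9776/5437 ≈ 1.7980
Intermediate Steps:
d = 6277 (d = 4 + (8158 - 1*1885) = 4 + (8158 - 1885) = 4 + 6273 = 6277)
(44869 - 35093)/(d + (20 - 104)*10) = (44869 - 35093)/(6277 + (20 - 104)*10) = 9776/(6277 - 84*10) = 9776/(6277 - 840) = 9776/5437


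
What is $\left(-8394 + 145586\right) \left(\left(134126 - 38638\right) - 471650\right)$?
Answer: $-51606417104$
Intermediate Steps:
$\left(-8394 + 145586\right) \left(\left(134126 - 38638\right) - 471650\right) = 137192 \left(\left(134126 - 38638\right) - 471650\right) = 137192 \left(95488 - 471650\right) = 137192 \left(-376162\right) = -51606417104$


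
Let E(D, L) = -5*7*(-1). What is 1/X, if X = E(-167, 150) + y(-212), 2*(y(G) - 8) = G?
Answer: -1/63 ≈ -0.015873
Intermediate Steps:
E(D, L) = 35 (E(D, L) = -35*(-1) = 35)
y(G) = 8 + G/2
X = -63 (X = 35 + (8 + (½)*(-212)) = 35 + (8 - 106) = 35 - 98 = -63)
1/X = 1/(-63) = -1/63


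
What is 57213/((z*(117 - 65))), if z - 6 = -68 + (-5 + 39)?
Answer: -4401/112 ≈ -39.295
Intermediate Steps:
z = -28 (z = 6 + (-68 + (-5 + 39)) = 6 + (-68 + 34) = 6 - 34 = -28)
57213/((z*(117 - 65))) = 57213/((-28*(117 - 65))) = 57213/((-28*52)) = 57213/(-1456) = 57213*(-1/1456) = -4401/112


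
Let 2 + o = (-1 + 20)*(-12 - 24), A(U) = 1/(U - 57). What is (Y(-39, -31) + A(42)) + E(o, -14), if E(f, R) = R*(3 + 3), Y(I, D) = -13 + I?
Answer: -2041/15 ≈ -136.07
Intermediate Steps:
A(U) = 1/(-57 + U)
o = -686 (o = -2 + (-1 + 20)*(-12 - 24) = -2 + 19*(-36) = -2 - 684 = -686)
E(f, R) = 6*R (E(f, R) = R*6 = 6*R)
(Y(-39, -31) + A(42)) + E(o, -14) = ((-13 - 39) + 1/(-57 + 42)) + 6*(-14) = (-52 + 1/(-15)) - 84 = (-52 - 1/15) - 84 = -781/15 - 84 = -2041/15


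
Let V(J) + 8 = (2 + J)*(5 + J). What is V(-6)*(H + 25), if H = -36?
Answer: 44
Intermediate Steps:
V(J) = -8 + (2 + J)*(5 + J)
V(-6)*(H + 25) = (2 + (-6)**2 + 7*(-6))*(-36 + 25) = (2 + 36 - 42)*(-11) = -4*(-11) = 44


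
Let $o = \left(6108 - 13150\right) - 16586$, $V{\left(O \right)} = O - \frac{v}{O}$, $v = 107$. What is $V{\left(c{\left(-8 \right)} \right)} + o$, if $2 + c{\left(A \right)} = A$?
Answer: $- \frac{236273}{10} \approx -23627.0$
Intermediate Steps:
$c{\left(A \right)} = -2 + A$
$V{\left(O \right)} = O - \frac{107}{O}$
$o = -23628$ ($o = -7042 - 16586 = -23628$)
$V{\left(c{\left(-8 \right)} \right)} + o = \left(\left(-2 - 8\right) - \frac{107}{-2 - 8}\right) - 23628 = \left(-10 - \frac{107}{-10}\right) - 23628 = \left(-10 - - \frac{107}{10}\right) - 23628 = \left(-10 + \frac{107}{10}\right) - 23628 = \frac{7}{10} - 23628 = - \frac{236273}{10}$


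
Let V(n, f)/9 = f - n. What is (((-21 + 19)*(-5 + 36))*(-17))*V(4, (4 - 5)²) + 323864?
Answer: 295406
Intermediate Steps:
V(n, f) = -9*n + 9*f (V(n, f) = 9*(f - n) = -9*n + 9*f)
(((-21 + 19)*(-5 + 36))*(-17))*V(4, (4 - 5)²) + 323864 = (((-21 + 19)*(-5 + 36))*(-17))*(-9*4 + 9*(4 - 5)²) + 323864 = (-2*31*(-17))*(-36 + 9*(-1)²) + 323864 = (-62*(-17))*(-36 + 9*1) + 323864 = 1054*(-36 + 9) + 323864 = 1054*(-27) + 323864 = -28458 + 323864 = 295406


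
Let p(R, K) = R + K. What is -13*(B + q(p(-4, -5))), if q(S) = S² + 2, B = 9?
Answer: -1196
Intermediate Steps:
p(R, K) = K + R
q(S) = 2 + S²
-13*(B + q(p(-4, -5))) = -13*(9 + (2 + (-5 - 4)²)) = -13*(9 + (2 + (-9)²)) = -13*(9 + (2 + 81)) = -13*(9 + 83) = -13*92 = -1196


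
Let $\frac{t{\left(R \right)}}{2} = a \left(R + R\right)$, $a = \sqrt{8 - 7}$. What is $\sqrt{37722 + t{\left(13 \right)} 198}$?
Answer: $\sqrt{48018} \approx 219.13$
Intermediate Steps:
$a = 1$ ($a = \sqrt{1} = 1$)
$t{\left(R \right)} = 4 R$ ($t{\left(R \right)} = 2 \cdot 1 \left(R + R\right) = 2 \cdot 1 \cdot 2 R = 2 \cdot 2 R = 4 R$)
$\sqrt{37722 + t{\left(13 \right)} 198} = \sqrt{37722 + 4 \cdot 13 \cdot 198} = \sqrt{37722 + 52 \cdot 198} = \sqrt{37722 + 10296} = \sqrt{48018}$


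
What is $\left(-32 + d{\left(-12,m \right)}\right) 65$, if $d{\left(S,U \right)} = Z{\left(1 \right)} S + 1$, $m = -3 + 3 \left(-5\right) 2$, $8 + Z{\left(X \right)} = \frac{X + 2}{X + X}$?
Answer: $3055$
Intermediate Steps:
$Z{\left(X \right)} = -8 + \frac{2 + X}{2 X}$ ($Z{\left(X \right)} = -8 + \frac{X + 2}{X + X} = -8 + \frac{2 + X}{2 X}$)
$m = -33$ ($m = -3 - 30 = -33$)
$d{\left(S,U \right)} = 1 - \frac{13 S}{2}$ ($d{\left(S,U \right)} = \left(- \frac{15}{2} + 1^{-1}\right) S + 1 = \left(- \frac{15}{2} + 1\right) S + 1 = - \frac{13 S}{2} + 1 = 1 - \frac{13 S}{2}$)
$\left(-32 + d{\left(-12,m \right)}\right) 65 = \left(-32 + \left(1 - -78\right)\right) 65 = \left(-32 + \left(1 + 78\right)\right) 65 = \left(-32 + 79\right) 65 = 47 \cdot 65 = 3055$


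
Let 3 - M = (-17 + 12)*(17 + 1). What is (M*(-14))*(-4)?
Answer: 5208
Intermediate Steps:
M = 93 (M = 3 - (-17 + 12)*(17 + 1) = 3 - (-5)*18 = 3 - 1*(-90) = 3 + 90 = 93)
(M*(-14))*(-4) = (93*(-14))*(-4) = -1302*(-4) = 5208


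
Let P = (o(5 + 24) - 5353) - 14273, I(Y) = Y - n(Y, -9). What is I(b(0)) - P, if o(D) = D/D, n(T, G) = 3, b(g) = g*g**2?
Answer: 19622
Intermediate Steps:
b(g) = g**3
o(D) = 1
I(Y) = -3 + Y (I(Y) = Y - 1*3 = Y - 3 = -3 + Y)
P = -19625 (P = (1 - 5353) - 14273 = -5352 - 14273 = -19625)
I(b(0)) - P = (-3 + 0**3) - 1*(-19625) = (-3 + 0) + 19625 = -3 + 19625 = 19622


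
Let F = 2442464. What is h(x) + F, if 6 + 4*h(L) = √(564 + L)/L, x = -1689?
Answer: 4884925/2 - 5*I*√5/2252 ≈ 2.4425e+6 - 0.0049646*I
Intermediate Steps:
h(L) = -3/2 + √(564 + L)/(4*L) (h(L) = -3/2 + (√(564 + L)/L)/4 = -3/2 + √(564 + L)/(4*L))
h(x) + F = (¼)*(√(564 - 1689) - 6*(-1689))/(-1689) + 2442464 = (¼)*(-1/1689)*(√(-1125) + 10134) + 2442464 = (¼)*(-1/1689)*(15*I*√5 + 10134) + 2442464 = (¼)*(-1/1689)*(10134 + 15*I*√5) + 2442464 = (-3/2 - 5*I*√5/2252) + 2442464 = 4884925/2 - 5*I*√5/2252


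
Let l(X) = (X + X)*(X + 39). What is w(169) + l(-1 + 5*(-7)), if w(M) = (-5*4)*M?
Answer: -3596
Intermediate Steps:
l(X) = 2*X*(39 + X) (l(X) = (2*X)*(39 + X) = 2*X*(39 + X))
w(M) = -20*M
w(169) + l(-1 + 5*(-7)) = -20*169 + 2*(-1 + 5*(-7))*(39 + (-1 + 5*(-7))) = -3380 + 2*(-1 - 35)*(39 + (-1 - 35)) = -3380 + 2*(-36)*(39 - 36) = -3380 + 2*(-36)*3 = -3380 - 216 = -3596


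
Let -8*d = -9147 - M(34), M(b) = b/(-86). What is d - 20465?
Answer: -830832/43 ≈ -19322.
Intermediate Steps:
M(b) = -b/86 (M(b) = b*(-1/86) = -b/86)
d = 49163/43 (d = -(-9147 - (-1)*34/86)/8 = -(-9147 - 1*(-17/43))/8 = -(-9147 + 17/43)/8 = -⅛*(-393304/43) = 49163/43 ≈ 1143.3)
d - 20465 = 49163/43 - 20465 = -830832/43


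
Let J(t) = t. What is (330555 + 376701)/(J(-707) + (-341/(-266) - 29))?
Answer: -20903344/21715 ≈ -962.62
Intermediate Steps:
(330555 + 376701)/(J(-707) + (-341/(-266) - 29)) = (330555 + 376701)/(-707 + (-341/(-266) - 29)) = 707256/(-707 + (-341*(-1/266) - 29)) = 707256/(-707 + (341/266 - 29)) = 707256/(-707 - 7373/266) = 707256/(-195435/266) = 707256*(-266/195435) = -20903344/21715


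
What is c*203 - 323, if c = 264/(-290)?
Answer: -2539/5 ≈ -507.80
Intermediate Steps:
c = -132/145 (c = 264*(-1/290) = -132/145 ≈ -0.91035)
c*203 - 323 = -132/145*203 - 323 = -924/5 - 323 = -2539/5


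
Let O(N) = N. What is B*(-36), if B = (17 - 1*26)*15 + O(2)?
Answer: 4788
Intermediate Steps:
B = -133 (B = (17 - 1*26)*15 + 2 = (17 - 26)*15 + 2 = -9*15 + 2 = -135 + 2 = -133)
B*(-36) = -133*(-36) = 4788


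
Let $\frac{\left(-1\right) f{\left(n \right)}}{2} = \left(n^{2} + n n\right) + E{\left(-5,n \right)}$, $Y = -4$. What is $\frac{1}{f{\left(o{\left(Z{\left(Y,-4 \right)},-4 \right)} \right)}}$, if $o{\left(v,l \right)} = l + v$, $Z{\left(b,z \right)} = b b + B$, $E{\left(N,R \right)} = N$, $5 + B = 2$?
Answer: $- \frac{1}{314} \approx -0.0031847$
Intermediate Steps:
$B = -3$ ($B = -5 + 2 = -3$)
$Z{\left(b,z \right)} = -3 + b^{2}$ ($Z{\left(b,z \right)} = b b - 3 = b^{2} - 3 = -3 + b^{2}$)
$f{\left(n \right)} = 10 - 4 n^{2}$ ($f{\left(n \right)} = - 2 \left(\left(n^{2} + n n\right) - 5\right) = - 2 \left(\left(n^{2} + n^{2}\right) - 5\right) = - 2 \left(2 n^{2} - 5\right) = - 2 \left(-5 + 2 n^{2}\right) = 10 - 4 n^{2}$)
$\frac{1}{f{\left(o{\left(Z{\left(Y,-4 \right)},-4 \right)} \right)}} = \frac{1}{10 - 4 \left(-4 - \left(3 - \left(-4\right)^{2}\right)\right)^{2}} = \frac{1}{10 - 4 \left(-4 + \left(-3 + 16\right)\right)^{2}} = \frac{1}{10 - 4 \left(-4 + 13\right)^{2}} = \frac{1}{10 - 4 \cdot 9^{2}} = \frac{1}{10 - 324} = \frac{1}{-314} = - \frac{1}{314}$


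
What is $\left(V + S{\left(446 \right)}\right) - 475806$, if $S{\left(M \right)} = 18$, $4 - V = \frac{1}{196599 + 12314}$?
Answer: $- \frac{99397462793}{208913} \approx -4.7578 \cdot 10^{5}$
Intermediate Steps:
$V = \frac{835651}{208913}$ ($V = 4 - \frac{1}{196599 + 12314} = 4 - \frac{1}{208913} = \frac{835651}{208913} \approx 4.0$)
$\left(V + S{\left(446 \right)}\right) - 475806 = \left(\frac{835651}{208913} + 18\right) - 475806 = \frac{4596085}{208913} - 475806 = - \frac{99397462793}{208913}$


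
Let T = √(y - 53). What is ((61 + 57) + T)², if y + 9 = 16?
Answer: (118 + I*√46)² ≈ 13878.0 + 1600.6*I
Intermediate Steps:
y = 7 (y = -9 + 16 = 7)
T = I*√46 (T = √(7 - 53) = √(-46) = I*√46 ≈ 6.7823*I)
((61 + 57) + T)² = ((61 + 57) + I*√46)² = (118 + I*√46)²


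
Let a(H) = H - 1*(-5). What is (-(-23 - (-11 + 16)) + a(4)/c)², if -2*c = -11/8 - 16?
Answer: 16289296/19321 ≈ 843.09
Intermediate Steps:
a(H) = 5 + H (a(H) = H + 5 = 5 + H)
c = 139/16 (c = -(-11/8 - 16)/2 = -½*(-139/8) = 139/16 ≈ 8.6875)
(-(-23 - (-11 + 16)) + a(4)/c)² = (-(-23 - (-11 + 16)) + (5 + 4)/(139/16))² = (-(-23 - 1*5) + 9*(16/139))² = (-(-23 - 5) + 144/139)² = (-1*(-28) + 144/139)² = (28 + 144/139)² = (4036/139)² = 16289296/19321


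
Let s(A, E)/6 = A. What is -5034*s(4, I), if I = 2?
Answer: -120816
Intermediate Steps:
s(A, E) = 6*A
-5034*s(4, I) = -30204*4 = -5034*24 = -120816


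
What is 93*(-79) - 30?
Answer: -7377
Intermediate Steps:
93*(-79) - 30 = -7347 - 30 = -7377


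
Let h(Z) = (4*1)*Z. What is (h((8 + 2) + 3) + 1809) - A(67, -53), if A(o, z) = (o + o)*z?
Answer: 8963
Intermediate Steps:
h(Z) = 4*Z
A(o, z) = 2*o*z (A(o, z) = (2*o)*z = 2*o*z)
(h((8 + 2) + 3) + 1809) - A(67, -53) = (4*((8 + 2) + 3) + 1809) - 2*67*(-53) = (4*(10 + 3) + 1809) - 1*(-7102) = (4*13 + 1809) + 7102 = (52 + 1809) + 7102 = 1861 + 7102 = 8963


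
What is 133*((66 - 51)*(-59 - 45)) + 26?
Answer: -207454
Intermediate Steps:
133*((66 - 51)*(-59 - 45)) + 26 = 133*(15*(-104)) + 26 = 133*(-1560) + 26 = -207480 + 26 = -207454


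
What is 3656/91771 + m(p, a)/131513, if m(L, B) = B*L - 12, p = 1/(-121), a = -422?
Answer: 58083670758/1460358622283 ≈ 0.039774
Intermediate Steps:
p = -1/121 ≈ -0.0082645
m(L, B) = -12 + B*L
3656/91771 + m(p, a)/131513 = 3656/91771 + (-12 - 422*(-1/121))/131513 = 3656*(1/91771) + (-12 + 422/121)*(1/131513) = 3656/91771 - 1030/121*1/131513 = 3656/91771 - 1030/15913073 = 58083670758/1460358622283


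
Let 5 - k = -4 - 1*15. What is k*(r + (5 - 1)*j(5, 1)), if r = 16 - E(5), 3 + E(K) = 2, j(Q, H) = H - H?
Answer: 408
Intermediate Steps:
j(Q, H) = 0
E(K) = -1 (E(K) = -3 + 2 = -1)
k = 24 (k = 5 - (-4 - 1*15) = 5 - (-4 - 15) = 5 - 1*(-19) = 5 + 19 = 24)
r = 17 (r = 16 - 1*(-1) = 16 + 1 = 17)
k*(r + (5 - 1)*j(5, 1)) = 24*(17 + (5 - 1)*0) = 24*(17 + 4*0) = 24*(17 + 0) = 24*17 = 408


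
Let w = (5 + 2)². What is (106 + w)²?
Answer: 24025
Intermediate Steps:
w = 49 (w = 7² = 49)
(106 + w)² = (106 + 49)² = 155² = 24025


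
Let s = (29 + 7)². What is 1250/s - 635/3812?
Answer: 492755/617544 ≈ 0.79793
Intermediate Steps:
s = 1296 (s = 36² = 1296)
1250/s - 635/3812 = 1250/1296 - 635/3812 = 1250*(1/1296) - 635*1/3812 = 625/648 - 635/3812 = 492755/617544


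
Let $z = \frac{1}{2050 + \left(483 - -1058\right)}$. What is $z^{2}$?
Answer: $\frac{1}{12895281} \approx 7.7548 \cdot 10^{-8}$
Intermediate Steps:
$z = \frac{1}{3591}$ ($z = \frac{1}{2050 + \left(483 + 1058\right)} = \frac{1}{2050 + 1541} = \frac{1}{3591} \approx 0.00027847$)
$z^{2} = \left(\frac{1}{3591}\right)^{2} = \frac{1}{12895281}$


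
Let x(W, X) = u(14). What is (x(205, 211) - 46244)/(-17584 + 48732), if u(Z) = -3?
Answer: -46247/31148 ≈ -1.4848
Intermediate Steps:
x(W, X) = -3
(x(205, 211) - 46244)/(-17584 + 48732) = (-3 - 46244)/(-17584 + 48732) = -46247/31148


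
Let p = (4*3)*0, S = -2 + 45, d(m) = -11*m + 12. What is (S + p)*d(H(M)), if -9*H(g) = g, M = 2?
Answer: 5590/9 ≈ 621.11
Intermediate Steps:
H(g) = -g/9
d(m) = 12 - 11*m
S = 43
p = 0 (p = 12*0 = 0)
(S + p)*d(H(M)) = (43 + 0)*(12 - (-11)*2/9) = 43*(12 - 11*(-2/9)) = 43*(12 + 22/9) = 43*(130/9) = 5590/9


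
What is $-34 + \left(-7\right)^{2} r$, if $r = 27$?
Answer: $1289$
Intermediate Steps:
$-34 + \left(-7\right)^{2} r = -34 + \left(-7\right)^{2} \cdot 27 = -34 + 49 \cdot 27 = -34 + 1323 = 1289$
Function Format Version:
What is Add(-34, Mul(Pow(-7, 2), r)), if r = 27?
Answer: 1289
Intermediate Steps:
Add(-34, Mul(Pow(-7, 2), r)) = Add(-34, Mul(Pow(-7, 2), 27)) = Add(-34, Mul(49, 27)) = Add(-34, 1323) = 1289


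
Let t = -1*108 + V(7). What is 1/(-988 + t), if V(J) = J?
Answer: -1/1089 ≈ -0.00091827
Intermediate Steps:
t = -101 (t = -1*108 + 7 = -108 + 7 = -101)
1/(-988 + t) = 1/(-988 - 101) = 1/(-1089) = -1/1089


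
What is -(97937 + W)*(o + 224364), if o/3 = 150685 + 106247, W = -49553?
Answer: -48149821440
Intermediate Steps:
o = 770796 (o = 3*(150685 + 106247) = 3*256932 = 770796)
-(97937 + W)*(o + 224364) = -(97937 - 49553)*(770796 + 224364) = -48384*995160 = -1*48149821440 = -48149821440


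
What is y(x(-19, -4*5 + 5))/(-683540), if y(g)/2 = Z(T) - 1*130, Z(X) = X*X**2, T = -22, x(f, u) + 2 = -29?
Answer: 5389/170885 ≈ 0.031536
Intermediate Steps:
x(f, u) = -31 (x(f, u) = -2 - 29 = -31)
Z(X) = X**3
y(g) = -21556 (y(g) = 2*((-22)**3 - 1*130) = 2*(-10648 - 130) = 2*(-10778) = -21556)
y(x(-19, -4*5 + 5))/(-683540) = -21556/(-683540) = -21556*(-1/683540) = 5389/170885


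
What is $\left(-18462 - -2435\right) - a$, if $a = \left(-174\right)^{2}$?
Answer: $-46303$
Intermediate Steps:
$a = 30276$
$\left(-18462 - -2435\right) - a = \left(-18462 - -2435\right) - 30276 = \left(-18462 + 2435\right) - 30276 = -16027 - 30276 = -46303$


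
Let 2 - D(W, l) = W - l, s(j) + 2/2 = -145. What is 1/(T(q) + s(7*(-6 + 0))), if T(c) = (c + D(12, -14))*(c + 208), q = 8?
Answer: -1/3602 ≈ -0.00027762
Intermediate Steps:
s(j) = -146 (s(j) = -1 - 145 = -146)
D(W, l) = 2 + l - W (D(W, l) = 2 - (W - l) = 2 + (l - W) = 2 + l - W)
T(c) = (-24 + c)*(208 + c) (T(c) = (c + (2 - 14 - 1*12))*(c + 208) = (c + (2 - 14 - 12))*(208 + c) = (c - 24)*(208 + c) = (-24 + c)*(208 + c))
1/(T(q) + s(7*(-6 + 0))) = 1/((-4992 + 8**2 + 184*8) - 146) = 1/((-4992 + 64 + 1472) - 146) = 1/(-3456 - 146) = 1/(-3602) = -1/3602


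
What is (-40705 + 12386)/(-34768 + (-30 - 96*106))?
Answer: 28319/44974 ≈ 0.62967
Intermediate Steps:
(-40705 + 12386)/(-34768 + (-30 - 96*106)) = -28319/(-34768 + (-30 - 10176)) = -28319/(-34768 - 10206) = -28319/(-44974) = -28319*(-1/44974) = 28319/44974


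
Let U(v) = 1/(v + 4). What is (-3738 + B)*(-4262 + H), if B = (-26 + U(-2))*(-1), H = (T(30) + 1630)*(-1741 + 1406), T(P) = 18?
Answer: 2065419675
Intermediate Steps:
U(v) = 1/(4 + v)
H = -552080 (H = (18 + 1630)*(-1741 + 1406) = 1648*(-335) = -552080)
B = 51/2 (B = (-26 + 1/(4 - 2))*(-1) = (-26 + 1/2)*(-1) = -51/2*(-1) = 51/2 ≈ 25.500)
(-3738 + B)*(-4262 + H) = (-3738 + 51/2)*(-4262 - 552080) = -7425/2*(-556342) = 2065419675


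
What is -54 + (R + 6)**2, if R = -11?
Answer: -29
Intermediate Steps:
-54 + (R + 6)**2 = -54 + (-11 + 6)**2 = -54 + (-5)**2 = -54 + 25 = -29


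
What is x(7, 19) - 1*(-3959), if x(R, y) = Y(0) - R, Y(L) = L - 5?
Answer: 3947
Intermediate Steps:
Y(L) = -5 + L
x(R, y) = -5 - R (x(R, y) = (-5 + 0) - R = -5 - R)
x(7, 19) - 1*(-3959) = (-5 - 1*7) - 1*(-3959) = (-5 - 7) + 3959 = -12 + 3959 = 3947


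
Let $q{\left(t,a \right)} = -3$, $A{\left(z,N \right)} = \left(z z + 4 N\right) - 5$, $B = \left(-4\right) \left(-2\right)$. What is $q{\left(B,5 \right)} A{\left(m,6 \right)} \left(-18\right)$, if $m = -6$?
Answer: $2970$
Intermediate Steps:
$B = 8$
$A{\left(z,N \right)} = -5 + z^{2} + 4 N$ ($A{\left(z,N \right)} = \left(z^{2} + 4 N\right) - 5 = -5 + z^{2} + 4 N$)
$q{\left(B,5 \right)} A{\left(m,6 \right)} \left(-18\right) = - 3 \left(-5 + \left(-6\right)^{2} + 4 \cdot 6\right) \left(-18\right) = - 3 \left(-5 + 36 + 24\right) \left(-18\right) = \left(-3\right) 55 \left(-18\right) = \left(-165\right) \left(-18\right) = 2970$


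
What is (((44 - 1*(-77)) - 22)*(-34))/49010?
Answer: -1683/24505 ≈ -0.068680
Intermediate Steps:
(((44 - 1*(-77)) - 22)*(-34))/49010 = (((44 + 77) - 22)*(-34))*(1/49010) = ((121 - 22)*(-34))*(1/49010) = (99*(-34))*(1/49010) = -3366*1/49010 = -1683/24505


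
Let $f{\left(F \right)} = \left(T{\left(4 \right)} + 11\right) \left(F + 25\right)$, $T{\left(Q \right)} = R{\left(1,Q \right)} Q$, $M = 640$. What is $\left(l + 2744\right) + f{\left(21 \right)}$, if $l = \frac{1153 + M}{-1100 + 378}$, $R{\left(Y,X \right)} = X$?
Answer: $\frac{2876099}{722} \approx 3983.5$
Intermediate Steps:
$T{\left(Q \right)} = Q^{2}$ ($T{\left(Q \right)} = Q Q = Q^{2}$)
$l = - \frac{1793}{722}$ ($l = \frac{1153 + 640}{-1100 + 378} = \frac{1793}{-722} = 1793 \left(- \frac{1}{722}\right) = - \frac{1793}{722} \approx -2.4834$)
$f{\left(F \right)} = 675 + 27 F$ ($f{\left(F \right)} = \left(4^{2} + 11\right) \left(F + 25\right) = \left(16 + 11\right) \left(25 + F\right) = 27 \left(25 + F\right) = 675 + 27 F$)
$\left(l + 2744\right) + f{\left(21 \right)} = \left(- \frac{1793}{722} + 2744\right) + \left(675 + 27 \cdot 21\right) = \frac{1979375}{722} + \left(675 + 567\right) = \frac{1979375}{722} + 1242 = \frac{2876099}{722}$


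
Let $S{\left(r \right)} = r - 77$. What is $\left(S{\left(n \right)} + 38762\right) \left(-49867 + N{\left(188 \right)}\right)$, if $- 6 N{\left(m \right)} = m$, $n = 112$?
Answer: $- \frac{5807716915}{3} \approx -1.9359 \cdot 10^{9}$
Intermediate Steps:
$N{\left(m \right)} = - \frac{m}{6}$
$S{\left(r \right)} = -77 + r$ ($S{\left(r \right)} = r - 77 = -77 + r$)
$\left(S{\left(n \right)} + 38762\right) \left(-49867 + N{\left(188 \right)}\right) = \left(\left(-77 + 112\right) + 38762\right) \left(-49867 - \frac{94}{3}\right) = \left(35 + 38762\right) \left(-49867 - \frac{94}{3}\right) = 38797 \left(- \frac{149695}{3}\right) = - \frac{5807716915}{3}$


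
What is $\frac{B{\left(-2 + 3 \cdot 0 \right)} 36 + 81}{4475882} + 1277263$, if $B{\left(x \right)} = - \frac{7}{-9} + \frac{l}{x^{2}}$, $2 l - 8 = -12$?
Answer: $\frac{5716878471057}{4475882} \approx 1.2773 \cdot 10^{6}$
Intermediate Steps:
$l = -2$ ($l = 4 + \frac{1}{2} \left(-12\right) = 4 - 6 = -2$)
$B{\left(x \right)} = \frac{7}{9} - \frac{2}{x^{2}}$ ($B{\left(x \right)} = - \frac{7}{-9} - \frac{2}{x^{2}} = \left(-7\right) \left(- \frac{1}{9}\right) - \frac{2}{x^{2}} = \frac{7}{9} - \frac{2}{x^{2}}$)
$\frac{B{\left(-2 + 3 \cdot 0 \right)} 36 + 81}{4475882} + 1277263 = \frac{\left(\frac{7}{9} - \frac{2}{\left(-2 + 3 \cdot 0\right)^{2}}\right) 36 + 81}{4475882} + 1277263 = \left(\left(\frac{7}{9} - \frac{2}{\left(-2 + 0\right)^{2}}\right) 36 + 81\right) \frac{1}{4475882} + 1277263 = \left(\left(\frac{7}{9} - \frac{2}{4}\right) 36 + 81\right) \frac{1}{4475882} + 1277263 = \left(\left(\frac{7}{9} - \frac{1}{2}\right) 36 + 81\right) \frac{1}{4475882} + 1277263 = \left(\frac{5}{18} \cdot 36 + 81\right) \frac{1}{4475882} + 1277263 = \left(10 + 81\right) \frac{1}{4475882} + 1277263 = 91 \cdot \frac{1}{4475882} + 1277263 = \frac{91}{4475882} + 1277263 = \frac{5716878471057}{4475882}$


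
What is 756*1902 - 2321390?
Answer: -883478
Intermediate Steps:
756*1902 - 2321390 = 1437912 - 2321390 = -883478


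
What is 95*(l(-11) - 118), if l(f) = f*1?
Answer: -12255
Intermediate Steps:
l(f) = f
95*(l(-11) - 118) = 95*(-11 - 118) = 95*(-129) = -12255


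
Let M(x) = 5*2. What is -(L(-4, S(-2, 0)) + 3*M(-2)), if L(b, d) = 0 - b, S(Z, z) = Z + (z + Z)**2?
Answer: -34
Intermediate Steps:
S(Z, z) = Z + (Z + z)**2
L(b, d) = -b
M(x) = 10
-(L(-4, S(-2, 0)) + 3*M(-2)) = -(-1*(-4) + 3*10) = -(4 + 30) = -1*34 = -34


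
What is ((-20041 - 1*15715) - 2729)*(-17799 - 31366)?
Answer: 1892115025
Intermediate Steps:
((-20041 - 1*15715) - 2729)*(-17799 - 31366) = ((-20041 - 15715) - 2729)*(-49165) = (-35756 - 2729)*(-49165) = -38485*(-49165) = 1892115025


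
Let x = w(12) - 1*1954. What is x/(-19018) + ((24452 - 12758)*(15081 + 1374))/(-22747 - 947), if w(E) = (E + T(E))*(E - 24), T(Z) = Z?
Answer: -304956762826/37551041 ≈ -8121.1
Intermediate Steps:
w(E) = 2*E*(-24 + E) (w(E) = (E + E)*(E - 24) = (2*E)*(-24 + E) = 2*E*(-24 + E))
x = -2242 (x = 2*12*(-24 + 12) - 1*1954 = 2*12*(-12) - 1954 = -288 - 1954 = -2242)
x/(-19018) + ((24452 - 12758)*(15081 + 1374))/(-22747 - 947) = -2242/(-19018) + ((24452 - 12758)*(15081 + 1374))/(-22747 - 947) = -2242*(-1/19018) + (11694*16455)/(-23694) = 1121/9509 + 192424770*(-1/23694) = 1121/9509 - 32070795/3949 = -304956762826/37551041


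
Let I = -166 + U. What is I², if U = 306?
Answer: 19600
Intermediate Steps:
I = 140 (I = -166 + 306 = 140)
I² = 140² = 19600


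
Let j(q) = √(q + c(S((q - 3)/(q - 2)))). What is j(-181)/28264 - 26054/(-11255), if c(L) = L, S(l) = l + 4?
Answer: 26054/11255 + I*√5893881/5172312 ≈ 2.3149 + 0.00046937*I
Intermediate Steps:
S(l) = 4 + l
j(q) = √(4 + q + (-3 + q)/(-2 + q)) (j(q) = √(q + (4 + (q - 3)/(q - 2))) = √(q + (4 + (-3 + q)/(-2 + q))) = √(4 + q + (-3 + q)/(-2 + q)))
j(-181)/28264 - 26054/(-11255) = √((-11 + (-181)² + 3*(-181))/(-2 - 181))/28264 - 26054/(-11255) = √((-11 + 32761 - 543)/(-183))*(1/28264) - 26054*(-1/11255) = √(-1/183*32207)*(1/28264) + 26054/11255 = √(-32207/183)*(1/28264) + 26054/11255 = (I*√5893881/183)*(1/28264) + 26054/11255 = I*√5893881/5172312 + 26054/11255 = 26054/11255 + I*√5893881/5172312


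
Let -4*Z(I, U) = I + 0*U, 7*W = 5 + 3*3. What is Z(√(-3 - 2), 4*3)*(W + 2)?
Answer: -I*√5 ≈ -2.2361*I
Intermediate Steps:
W = 2 (W = (5 + 3*3)/7 = (5 + 9)/7 = (⅐)*14 = 2)
Z(I, U) = -I/4 (Z(I, U) = -(I + 0*U)/4 = -(I + 0)/4 = -I/4)
Z(√(-3 - 2), 4*3)*(W + 2) = (-√(-3 - 2)/4)*(2 + 2) = -I*√5/4*4 = -I*√5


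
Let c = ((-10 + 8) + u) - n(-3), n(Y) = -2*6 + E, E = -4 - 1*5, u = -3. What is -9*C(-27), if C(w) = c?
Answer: -144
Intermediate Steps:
E = -9 (E = -4 - 5 = -9)
n(Y) = -21 (n(Y) = -2*6 - 9 = -12 - 9 = -21)
c = 16 (c = ((-10 + 8) - 3) - 1*(-21) = (-2 - 3) + 21 = -5 + 21 = 16)
C(w) = 16
-9*C(-27) = -9*16 = -144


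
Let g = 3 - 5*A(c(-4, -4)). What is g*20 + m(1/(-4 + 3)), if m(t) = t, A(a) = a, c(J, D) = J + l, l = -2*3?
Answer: 1059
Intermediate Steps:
l = -6
c(J, D) = -6 + J (c(J, D) = J - 6 = -6 + J)
g = 53 (g = 3 - 5*(-6 - 4) = 3 - 5*(-10) = 3 + 50 = 53)
g*20 + m(1/(-4 + 3)) = 53*20 + 1/(-4 + 3) = 1060 + 1/(-1) = 1060 - 1 = 1059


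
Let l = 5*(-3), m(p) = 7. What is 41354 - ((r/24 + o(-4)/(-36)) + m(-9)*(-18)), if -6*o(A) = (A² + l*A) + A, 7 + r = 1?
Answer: 497759/12 ≈ 41480.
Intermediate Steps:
r = -6 (r = -7 + 1 = -6)
l = -15
o(A) = -A²/6 + 7*A/3 (o(A) = -((A² - 15*A) + A)/6 = -(A² - 14*A)/6 = -A²/6 + 7*A/3)
41354 - ((r/24 + o(-4)/(-36)) + m(-9)*(-18)) = 41354 - ((-6/24 + ((⅙)*(-4)*(14 - 1*(-4)))/(-36)) + 7*(-18)) = 41354 - ((-6*1/24 + ((⅙)*(-4)*(14 + 4))*(-1/36)) - 126) = 41354 - ((-¼ + ((⅙)*(-4)*18)*(-1/36)) - 126) = 41354 - ((-¼ - 12*(-1/36)) - 126) = 41354 - ((-¼ + ⅓) - 126) = 41354 - (1/12 - 126) = 41354 - 1*(-1511/12) = 41354 + 1511/12 = 497759/12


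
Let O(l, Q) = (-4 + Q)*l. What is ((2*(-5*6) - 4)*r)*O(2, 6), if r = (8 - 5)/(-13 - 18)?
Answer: 768/31 ≈ 24.774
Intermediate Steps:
O(l, Q) = l*(-4 + Q)
r = -3/31 (r = 3/(-31) = 3*(-1/31) = -3/31 ≈ -0.096774)
((2*(-5*6) - 4)*r)*O(2, 6) = ((2*(-5*6) - 4)*(-3/31))*(2*(-4 + 6)) = ((2*(-30) - 4)*(-3/31))*(2*2) = ((-60 - 4)*(-3/31))*4 = -64*(-3/31)*4 = (192/31)*4 = 768/31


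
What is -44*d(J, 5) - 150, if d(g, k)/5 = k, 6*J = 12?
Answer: -1250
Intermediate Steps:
J = 2 (J = (⅙)*12 = 2)
d(g, k) = 5*k
-44*d(J, 5) - 150 = -220*5 - 150 = -44*25 - 150 = -1100 - 150 = -1250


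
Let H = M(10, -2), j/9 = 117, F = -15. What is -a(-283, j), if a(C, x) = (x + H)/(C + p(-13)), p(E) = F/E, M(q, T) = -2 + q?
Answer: 13793/3664 ≈ 3.7645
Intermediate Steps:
j = 1053 (j = 9*117 = 1053)
p(E) = -15/E
H = 8 (H = -2 + 10 = 8)
a(C, x) = (8 + x)/(15/13 + C) (a(C, x) = (x + 8)/(C - 15/(-13)) = (8 + x)/(C - 15*(-1/13)) = (8 + x)/(C + 15/13) = (8 + x)/(15/13 + C))
-a(-283, j) = -13*(8 + 1053)/(15 + 13*(-283)) = -13*1061/(15 - 3679) = -13*1061/(-3664) = -13*(-1)*1061/3664 = -1*(-13793/3664) = 13793/3664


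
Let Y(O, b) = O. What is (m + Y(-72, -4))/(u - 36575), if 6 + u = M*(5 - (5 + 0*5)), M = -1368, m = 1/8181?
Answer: 589031/299269161 ≈ 0.0019682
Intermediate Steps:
m = 1/8181 ≈ 0.00012223
u = -6 (u = -6 - 1368*(5 - (5 + 0*5)) = -6 - 1368*(5 - (5 + 0)) = -6 - 1368*(5 - 1*5) = -6 - 1368*(5 - 5) = -6 - 1368*0 = -6 + 0 = -6)
(m + Y(-72, -4))/(u - 36575) = (1/8181 - 72)/(-6 - 36575) = -589031/8181/(-36581) = -589031/8181*(-1/36581) = 589031/299269161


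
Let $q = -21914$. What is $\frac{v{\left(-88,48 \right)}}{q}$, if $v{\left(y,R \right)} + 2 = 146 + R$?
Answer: $- \frac{96}{10957} \approx -0.0087615$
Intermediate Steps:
$v{\left(y,R \right)} = 144 + R$ ($v{\left(y,R \right)} = -2 + \left(146 + R\right) = 144 + R$)
$\frac{v{\left(-88,48 \right)}}{q} = \frac{144 + 48}{-21914} = 192 \left(- \frac{1}{21914}\right) = - \frac{96}{10957}$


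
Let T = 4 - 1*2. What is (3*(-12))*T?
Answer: -72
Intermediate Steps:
T = 2 (T = 4 - 2 = 2)
(3*(-12))*T = (3*(-12))*2 = -36*2 = -72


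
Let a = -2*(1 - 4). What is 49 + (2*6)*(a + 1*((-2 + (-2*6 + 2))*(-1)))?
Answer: 265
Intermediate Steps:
a = 6 (a = -2*(-3) = 6)
49 + (2*6)*(a + 1*((-2 + (-2*6 + 2))*(-1))) = 49 + (2*6)*(6 + 1*((-2 + (-2*6 + 2))*(-1))) = 49 + 12*(6 + 1*((-2 + (-12 + 2))*(-1))) = 49 + 12*(6 + 1*((-2 - 10)*(-1))) = 49 + 12*(6 + 1*(-12*(-1))) = 49 + 12*(6 + 1*12) = 49 + 12*(6 + 12) = 49 + 12*18 = 49 + 216 = 265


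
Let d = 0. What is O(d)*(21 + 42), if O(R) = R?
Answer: 0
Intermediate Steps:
O(d)*(21 + 42) = 0*(21 + 42) = 0*63 = 0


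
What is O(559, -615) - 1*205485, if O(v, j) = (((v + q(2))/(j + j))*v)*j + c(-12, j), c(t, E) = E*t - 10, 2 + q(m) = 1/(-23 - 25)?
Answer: -4074175/96 ≈ -42439.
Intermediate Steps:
q(m) = -97/48 (q(m) = -2 + 1/(-23 - 25) = -2 + 1/(-48) = -2 - 1/48 = -97/48)
c(t, E) = -10 + E*t
O(v, j) = -10 - 12*j + v*(-97/48 + v)/2 (O(v, j) = (((v - 97/48)/(j + j))*v)*j + (-10 + j*(-12)) = (((-97/48 + v)/((2*j)))*v)*j + (-10 - 12*j) = (((-97/48 + v)*(1/(2*j)))*v)*j + (-10 - 12*j) = (((-97/48 + v)/(2*j))*v)*j + (-10 - 12*j) = (v*(-97/48 + v)/(2*j))*j + (-10 - 12*j) = v*(-97/48 + v)/2 + (-10 - 12*j) = -10 - 12*j + v*(-97/48 + v)/2)
O(559, -615) - 1*205485 = (-10 + (½)*559² - 12*(-615) - 97/96*559) - 1*205485 = (-10 + (½)*312481 + 7380 - 54223/96) - 205485 = (-10 + 312481/2 + 7380 - 54223/96) - 205485 = 15652385/96 - 205485 = -4074175/96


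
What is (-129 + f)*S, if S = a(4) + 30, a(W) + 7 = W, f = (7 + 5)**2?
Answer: 405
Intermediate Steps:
f = 144 (f = 12**2 = 144)
a(W) = -7 + W
S = 27 (S = (-7 + 4) + 30 = -3 + 30 = 27)
(-129 + f)*S = (-129 + 144)*27 = 15*27 = 405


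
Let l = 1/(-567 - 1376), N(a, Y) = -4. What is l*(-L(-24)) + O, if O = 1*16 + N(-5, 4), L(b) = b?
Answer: 23292/1943 ≈ 11.988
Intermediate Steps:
l = -1/1943 (l = 1/(-1943) = -1/1943 ≈ -0.00051467)
O = 12 (O = 1*16 - 4 = 16 - 4 = 12)
l*(-L(-24)) + O = -(-1)*(-24)/1943 + 12 = -1/1943*24 + 12 = -24/1943 + 12 = 23292/1943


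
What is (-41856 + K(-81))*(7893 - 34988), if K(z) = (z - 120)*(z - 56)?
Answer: 387973305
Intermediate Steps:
K(z) = (-120 + z)*(-56 + z)
(-41856 + K(-81))*(7893 - 34988) = (-41856 + (6720 + (-81)² - 176*(-81)))*(7893 - 34988) = (-41856 + (6720 + 6561 + 14256))*(-27095) = (-41856 + 27537)*(-27095) = -14319*(-27095) = 387973305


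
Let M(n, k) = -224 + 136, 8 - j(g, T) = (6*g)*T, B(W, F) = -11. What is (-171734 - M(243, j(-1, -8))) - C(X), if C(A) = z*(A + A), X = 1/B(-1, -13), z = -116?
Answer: -1888338/11 ≈ -1.7167e+5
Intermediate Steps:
X = -1/11 (X = 1/(-11) = -1/11 ≈ -0.090909)
j(g, T) = 8 - 6*T*g (j(g, T) = 8 - 6*g*T = 8 - 6*T*g)
M(n, k) = -88
C(A) = -232*A (C(A) = -116*(A + A) = -232*A)
(-171734 - M(243, j(-1, -8))) - C(X) = (-171734 - 1*(-88)) - (-232)*(-1)/11 = (-171734 + 88) - 1*232/11 = -171646 - 232/11 = -1888338/11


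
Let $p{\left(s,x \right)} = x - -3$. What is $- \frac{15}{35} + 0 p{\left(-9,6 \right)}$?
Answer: $- \frac{3}{7} \approx -0.42857$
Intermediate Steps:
$p{\left(s,x \right)} = 3 + x$ ($p{\left(s,x \right)} = x + 3 = 3 + x$)
$- \frac{15}{35} + 0 p{\left(-9,6 \right)} = - \frac{15}{35} + 0 \left(3 + 6\right) = \left(-15\right) \frac{1}{35} + 0 \cdot 9 = - \frac{3}{7} + 0 = - \frac{3}{7}$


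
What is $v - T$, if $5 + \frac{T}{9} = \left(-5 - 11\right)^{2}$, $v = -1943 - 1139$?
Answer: $-5341$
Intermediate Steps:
$v = -3082$ ($v = -1943 - 1139 = -3082$)
$T = 2259$ ($T = -45 + 9 \left(-5 - 11\right)^{2} = -45 + 9 \left(-16\right)^{2} = -45 + 9 \cdot 256 = -45 + 2304 = 2259$)
$v - T = -3082 - 2259 = -5341$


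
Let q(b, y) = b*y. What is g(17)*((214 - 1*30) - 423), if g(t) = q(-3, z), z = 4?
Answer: 2868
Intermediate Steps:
g(t) = -12 (g(t) = -3*4 = -12)
g(17)*((214 - 1*30) - 423) = -12*((214 - 1*30) - 423) = -12*((214 - 30) - 423) = -12*(184 - 423) = -12*(-239) = 2868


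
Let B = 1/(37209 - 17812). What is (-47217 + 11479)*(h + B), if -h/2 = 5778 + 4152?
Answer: 13767150286222/19397 ≈ 7.0976e+8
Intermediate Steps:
B = 1/19397 ≈ 5.1554e-5
h = -19860 (h = -2*(5778 + 4152) = -2*9930 = -19860)
(-47217 + 11479)*(h + B) = (-47217 + 11479)*(-19860 + 1/19397) = -35738*(-385224419/19397) = 13767150286222/19397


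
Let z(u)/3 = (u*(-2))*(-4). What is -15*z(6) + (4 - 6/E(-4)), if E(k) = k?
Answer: -4309/2 ≈ -2154.5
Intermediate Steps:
z(u) = 24*u (z(u) = 3*((u*(-2))*(-4)) = 3*(-2*u*(-4)) = 3*(8*u) = 24*u)
-15*z(6) + (4 - 6/E(-4)) = -360*6 + (4 - 6/(-4)) = -15*144 + (4 - 6*(-¼)) = -2160 + (4 + 3/2) = -2160 + 11/2 = -4309/2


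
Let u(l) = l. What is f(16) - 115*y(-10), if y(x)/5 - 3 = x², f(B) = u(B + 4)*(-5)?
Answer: -59325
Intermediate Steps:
f(B) = -20 - 5*B (f(B) = (B + 4)*(-5) = (4 + B)*(-5) = -20 - 5*B)
y(x) = 15 + 5*x²
f(16) - 115*y(-10) = (-20 - 5*16) - 115*(15 + 5*(-10)²) = (-20 - 80) - 115*(15 + 5*100) = -100 - 115*(15 + 500) = -100 - 115*515 = -100 - 59225 = -59325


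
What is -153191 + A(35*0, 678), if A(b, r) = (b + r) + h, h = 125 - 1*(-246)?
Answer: -152142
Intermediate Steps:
h = 371 (h = 125 + 246 = 371)
A(b, r) = 371 + b + r (A(b, r) = (b + r) + 371 = 371 + b + r)
-153191 + A(35*0, 678) = -153191 + (371 + 35*0 + 678) = -153191 + (371 + 0 + 678) = -153191 + 1049 = -152142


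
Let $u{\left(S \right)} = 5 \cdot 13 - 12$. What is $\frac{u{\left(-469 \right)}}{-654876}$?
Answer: $- \frac{53}{654876} \approx -8.0931 \cdot 10^{-5}$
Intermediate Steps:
$u{\left(S \right)} = 53$ ($u{\left(S \right)} = 65 - 12 = 53$)
$\frac{u{\left(-469 \right)}}{-654876} = \frac{53}{-654876} = 53 \left(- \frac{1}{654876}\right) = - \frac{53}{654876}$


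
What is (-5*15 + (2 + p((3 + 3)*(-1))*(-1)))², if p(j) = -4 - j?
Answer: 5625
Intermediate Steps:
(-5*15 + (2 + p((3 + 3)*(-1))*(-1)))² = (-5*15 + (2 + (-4 - (3 + 3)*(-1))*(-1)))² = (-75 + (2 + (-4 - 6*(-1))*(-1)))² = (-75 + (2 + (-4 - 1*(-6))*(-1)))² = (-75 + (2 + (-4 + 6)*(-1)))² = (-75 + (2 + 2*(-1)))² = (-75 + (2 - 2))² = (-75 + 0)² = (-75)² = 5625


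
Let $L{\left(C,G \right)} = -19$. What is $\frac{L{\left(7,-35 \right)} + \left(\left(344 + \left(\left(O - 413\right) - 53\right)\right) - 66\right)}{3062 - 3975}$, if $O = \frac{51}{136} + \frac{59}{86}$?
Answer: $\frac{70843}{314072} \approx 0.22556$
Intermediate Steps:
$O = \frac{365}{344}$ ($O = 51 \cdot \frac{1}{136} + 59 \cdot \frac{1}{86} = \frac{3}{8} + \frac{59}{86} = \frac{365}{344} \approx 1.061$)
$\frac{L{\left(7,-35 \right)} + \left(\left(344 + \left(\left(O - 413\right) - 53\right)\right) - 66\right)}{3062 - 3975} = \frac{-19 + \left(\left(344 + \left(\left(\frac{365}{344} - 413\right) - 53\right)\right) - 66\right)}{3062 - 3975} = \frac{-19 + \left(\left(344 - \frac{159939}{344}\right) - 66\right)}{-913} = \left(-19 + \left(\left(344 - \frac{159939}{344}\right) - 66\right)\right) \left(- \frac{1}{913}\right) = \left(-19 - \frac{64307}{344}\right) \left(- \frac{1}{913}\right) = \left(- \frac{70843}{344}\right) \left(- \frac{1}{913}\right) = \frac{70843}{314072}$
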